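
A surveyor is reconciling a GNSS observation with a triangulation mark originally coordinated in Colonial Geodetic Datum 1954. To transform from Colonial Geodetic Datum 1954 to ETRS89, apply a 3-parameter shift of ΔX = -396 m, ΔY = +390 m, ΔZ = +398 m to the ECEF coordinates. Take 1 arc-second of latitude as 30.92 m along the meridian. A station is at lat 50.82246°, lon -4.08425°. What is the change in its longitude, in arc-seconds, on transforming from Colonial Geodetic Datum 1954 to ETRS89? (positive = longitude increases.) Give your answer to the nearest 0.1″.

Δλ = 18.5″

sin φ = 0.775192, cos φ = 0.631725, sin λ = -0.071223, cos λ = 0.997460.
East component: ΔE = −sin λ·ΔX + cos λ·ΔY = −(-0.071223)(-396) + (0.997460)(390) = 360.81 m.
1° of latitude spans 3600 × 30.92 = 111312 m; at latitude φ, 1° of longitude spans that × cos φ = 70318.6 m, so Δλ = 360.81 / 70318.6 × 3600 = 18.472″.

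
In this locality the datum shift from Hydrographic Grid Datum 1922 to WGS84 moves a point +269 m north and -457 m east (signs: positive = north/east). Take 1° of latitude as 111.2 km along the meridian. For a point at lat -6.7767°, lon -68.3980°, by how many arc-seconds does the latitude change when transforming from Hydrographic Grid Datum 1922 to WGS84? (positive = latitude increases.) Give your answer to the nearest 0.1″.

1° of latitude = 111.2 km, so Δφ = 269.0 / 111200 = 0.0024191° = 8.709″.

Δφ = 8.7″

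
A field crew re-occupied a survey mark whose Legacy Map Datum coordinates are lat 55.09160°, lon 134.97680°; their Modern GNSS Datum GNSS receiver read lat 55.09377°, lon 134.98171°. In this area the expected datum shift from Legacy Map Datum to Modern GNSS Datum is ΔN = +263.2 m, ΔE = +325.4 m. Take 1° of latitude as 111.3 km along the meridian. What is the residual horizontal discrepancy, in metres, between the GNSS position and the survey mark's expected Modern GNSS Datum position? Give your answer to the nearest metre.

Observed coordinate differences: Δφ = +0.00217°, Δλ = +0.00491°.
Converting to metres (1° lat = 111300 m, cos φ = 0.572266): observed ΔN = 241.5 m, observed ΔE = 312.7 m.
Subtracting the expected shift leaves a residual of 241.5 − (263.2) = -21.7 m north and 312.7 − (325.4) = -12.7 m east.
Residual distance = √((-21.7)² + (-12.7)²) = 25.1 m.

25 m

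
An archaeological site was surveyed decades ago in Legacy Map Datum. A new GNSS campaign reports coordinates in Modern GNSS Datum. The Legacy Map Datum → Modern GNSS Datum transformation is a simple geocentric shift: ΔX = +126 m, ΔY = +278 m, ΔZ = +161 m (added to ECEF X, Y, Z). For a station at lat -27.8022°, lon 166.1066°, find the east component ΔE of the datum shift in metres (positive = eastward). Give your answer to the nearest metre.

ΔE = -300 m

At φ = -27.8022°, λ = 166.1066°: sin φ = -0.466421, cos φ = 0.884563, sin λ = 0.240116, cos λ = -0.970744.
ΔE = −sin λ·ΔX + cos λ·ΔY = −(0.240116)·(126) + (-0.970744)·(278) = -300.12 m.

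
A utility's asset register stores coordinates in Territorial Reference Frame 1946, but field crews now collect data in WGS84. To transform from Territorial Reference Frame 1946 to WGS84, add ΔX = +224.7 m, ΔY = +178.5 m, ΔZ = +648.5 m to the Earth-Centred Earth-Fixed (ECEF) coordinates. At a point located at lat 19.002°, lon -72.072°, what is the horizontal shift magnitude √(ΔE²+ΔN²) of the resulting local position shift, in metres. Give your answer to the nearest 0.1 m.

699.6 m

The local east axis at (φ, λ) is (−sin λ, cos λ, 0), so ΔE = −sin(-72.072°)·224.7 + cos(-72.072°)·178.5 = 268.74 m.
The local north axis is (−sin φ cos λ, −sin φ sin λ, cos φ), giving ΔN = -22.521 + 55.298 + 613.161 = 645.94 m.
Horizontal magnitude = √(ΔE² + ΔN²) = √(268.74² + 645.94²) = 699.61 m.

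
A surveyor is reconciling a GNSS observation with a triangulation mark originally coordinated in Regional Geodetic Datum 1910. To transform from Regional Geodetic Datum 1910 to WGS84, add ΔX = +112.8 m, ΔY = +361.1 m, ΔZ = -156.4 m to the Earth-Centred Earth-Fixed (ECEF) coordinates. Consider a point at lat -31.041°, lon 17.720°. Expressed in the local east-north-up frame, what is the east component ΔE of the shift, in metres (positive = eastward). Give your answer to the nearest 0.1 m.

At φ = -31.041°, λ = 17.720°: sin φ = -0.515651, cos φ = 0.856799, sin λ = 0.304366, cos λ = 0.952555.
ΔE = −sin λ·ΔX + cos λ·ΔY = −(0.304366)·(112.8) + (0.952555)·(361.1) = 309.64 m.

ΔE = 309.6 m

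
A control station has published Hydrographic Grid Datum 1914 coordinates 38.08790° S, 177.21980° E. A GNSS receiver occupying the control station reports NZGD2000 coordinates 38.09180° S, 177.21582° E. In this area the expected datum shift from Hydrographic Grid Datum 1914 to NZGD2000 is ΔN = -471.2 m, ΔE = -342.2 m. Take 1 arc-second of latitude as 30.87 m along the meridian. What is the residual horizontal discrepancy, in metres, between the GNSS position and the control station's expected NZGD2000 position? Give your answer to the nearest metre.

Observed coordinate differences: Δφ = -0.00390°, Δλ = -0.00398°.
Converting to metres (1° lat = 111132 m, cos φ = 0.787065): observed ΔN = -433.4 m, observed ΔE = -348.1 m.
Subtracting the expected shift leaves a residual of -433.4 − (-471.2) = 37.8 m north and -348.1 − (-342.2) = -5.9 m east.
Residual distance = √(37.8² + (-5.9)²) = 38.2 m.

38 m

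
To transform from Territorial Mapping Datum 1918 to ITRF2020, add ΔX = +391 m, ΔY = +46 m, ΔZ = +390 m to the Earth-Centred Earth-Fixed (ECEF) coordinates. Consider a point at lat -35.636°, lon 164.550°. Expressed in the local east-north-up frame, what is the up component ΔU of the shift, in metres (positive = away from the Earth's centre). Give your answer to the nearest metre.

ΔU = -524 m

The local up (radial) axis is (cos φ cos λ, cos φ sin λ, sin φ), giving ΔU = -306.296 + 9.959 − 227.227 = -523.56 m.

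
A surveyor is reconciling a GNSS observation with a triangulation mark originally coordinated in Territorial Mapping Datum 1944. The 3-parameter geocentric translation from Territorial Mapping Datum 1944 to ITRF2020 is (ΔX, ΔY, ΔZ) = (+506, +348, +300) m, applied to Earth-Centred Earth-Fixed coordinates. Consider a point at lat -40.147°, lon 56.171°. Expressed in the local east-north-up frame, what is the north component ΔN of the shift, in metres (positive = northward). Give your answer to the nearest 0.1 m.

At φ = -40.147°, λ = 56.171°: sin φ = -0.644751, cos φ = 0.764393, sin λ = 0.830703, cos λ = 0.556716.
ΔN = −sin φ cos λ·ΔX − sin φ sin λ·ΔY + cos φ·ΔZ = −(-0.644751)(0.556716)(506) − (-0.644751)(0.830703)(348) + (0.764393)(300) = 597.33 m.

ΔN = 597.3 m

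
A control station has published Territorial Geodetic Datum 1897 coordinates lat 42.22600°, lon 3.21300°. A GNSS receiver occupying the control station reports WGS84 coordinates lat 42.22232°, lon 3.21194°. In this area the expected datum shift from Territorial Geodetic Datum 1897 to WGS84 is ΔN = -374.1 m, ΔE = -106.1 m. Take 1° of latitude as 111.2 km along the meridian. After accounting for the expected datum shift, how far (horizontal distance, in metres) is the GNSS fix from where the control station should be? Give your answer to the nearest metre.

Observed coordinate differences: Δφ = -0.00368°, Δλ = -0.00106°.
Converting to metres (1° lat = 111200 m, cos φ = 0.740500): observed ΔN = -409.2 m, observed ΔE = -87.3 m.
Subtracting the expected shift leaves a residual of -409.2 − (-374.1) = -35.1 m north and -87.3 − (-106.1) = 18.8 m east.
Residual distance = √((-35.1)² + 18.8²) = 39.8 m.

40 m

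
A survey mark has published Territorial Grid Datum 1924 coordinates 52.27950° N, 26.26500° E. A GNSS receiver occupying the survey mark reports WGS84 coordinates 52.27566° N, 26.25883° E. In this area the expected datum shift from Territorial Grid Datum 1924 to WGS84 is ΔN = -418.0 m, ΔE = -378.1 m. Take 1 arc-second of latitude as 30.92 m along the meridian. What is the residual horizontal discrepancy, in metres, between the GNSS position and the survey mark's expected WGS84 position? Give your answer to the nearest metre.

43 m

Observed coordinate differences: Δφ = -0.00384°, Δλ = -0.00617°.
Converting to metres (1° lat = 111312 m, cos φ = 0.611810): observed ΔN = -427.4 m, observed ΔE = -420.2 m.
Subtracting the expected shift leaves a residual of -427.4 − (-418.0) = -9.4 m north and -420.2 − (-378.1) = -42.1 m east.
Residual distance = √((-9.4)² + (-42.1)²) = 43.1 m.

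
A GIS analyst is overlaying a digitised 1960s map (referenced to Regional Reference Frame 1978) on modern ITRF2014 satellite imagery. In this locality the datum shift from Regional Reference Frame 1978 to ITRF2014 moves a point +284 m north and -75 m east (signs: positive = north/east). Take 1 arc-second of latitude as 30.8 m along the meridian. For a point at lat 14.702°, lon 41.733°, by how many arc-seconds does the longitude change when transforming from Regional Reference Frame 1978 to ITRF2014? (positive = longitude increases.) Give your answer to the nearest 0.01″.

Δλ = -2.52″

At latitude 14.702°, cos φ = 0.967259.
1″ of longitude at this latitude = 30.80 × cos φ = 29.7916 m, so Δλ = -75.0 / 29.7916 = -2.517″.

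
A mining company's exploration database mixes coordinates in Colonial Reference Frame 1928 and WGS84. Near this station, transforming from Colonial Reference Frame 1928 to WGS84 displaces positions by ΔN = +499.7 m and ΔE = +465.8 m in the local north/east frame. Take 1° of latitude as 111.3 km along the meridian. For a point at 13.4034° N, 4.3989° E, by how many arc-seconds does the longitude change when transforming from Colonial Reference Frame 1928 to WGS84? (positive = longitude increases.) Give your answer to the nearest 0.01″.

At latitude 13.4034°, cos φ = 0.972762.
1° of longitude at this latitude = 111.3 × cos φ = 108.27 km, so Δλ = 465.8 / 108268.4 = 0.0043023° = 15.488″.

Δλ = 15.49″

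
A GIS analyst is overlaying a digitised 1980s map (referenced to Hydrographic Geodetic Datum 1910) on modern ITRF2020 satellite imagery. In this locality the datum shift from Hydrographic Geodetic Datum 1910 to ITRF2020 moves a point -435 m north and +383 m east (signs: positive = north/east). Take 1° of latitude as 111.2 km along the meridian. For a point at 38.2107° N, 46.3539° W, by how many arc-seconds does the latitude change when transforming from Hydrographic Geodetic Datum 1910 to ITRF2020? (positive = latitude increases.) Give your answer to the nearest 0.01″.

1° of latitude = 111.2 km, so Δφ = -435.0 / 111200 = -0.0039119° = -14.083″.

Δφ = -14.08″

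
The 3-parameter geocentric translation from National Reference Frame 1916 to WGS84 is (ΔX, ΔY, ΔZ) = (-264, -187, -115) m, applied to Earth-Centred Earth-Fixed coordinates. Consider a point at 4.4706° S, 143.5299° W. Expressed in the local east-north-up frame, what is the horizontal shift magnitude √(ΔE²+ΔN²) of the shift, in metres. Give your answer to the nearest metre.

90 m

At φ = -4.4706°, λ = -143.5299°: sin φ = -0.077948, cos φ = 0.996957, sin λ = -0.594403, cos λ = -0.804167.
ΔE = −sin λ·ΔX + cos λ·ΔY = −(-0.594403)·(-264) + (-0.804167)·(-187) = -6.54 m.
ΔN = −sin φ cos λ·ΔX − sin φ sin λ·ΔY + cos φ·ΔZ = −(-0.077948)(-0.804167)(-264) − (-0.077948)(-0.594403)(-187) + (0.996957)(-115) = -89.44 m.
Horizontal magnitude = √(ΔE² + ΔN²) = √((-6.54)² + (-89.44)²) = 89.68 m.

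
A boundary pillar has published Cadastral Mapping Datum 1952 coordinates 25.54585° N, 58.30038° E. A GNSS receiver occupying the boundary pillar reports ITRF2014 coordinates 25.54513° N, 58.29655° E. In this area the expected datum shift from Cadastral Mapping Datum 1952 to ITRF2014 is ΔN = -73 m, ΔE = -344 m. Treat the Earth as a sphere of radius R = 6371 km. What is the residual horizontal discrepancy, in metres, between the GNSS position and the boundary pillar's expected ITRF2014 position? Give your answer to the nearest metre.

Observed coordinate differences: Δφ = -0.00072°, Δλ = -0.00383°.
Converting to metres (1° lat = 111195 m, cos φ = 0.902240): observed ΔN = -80.1 m, observed ΔE = -384.2 m.
Subtracting the expected shift leaves a residual of -80.1 − (-73) = -7.1 m north and -384.2 − (-344) = -40.2 m east.
Residual distance = √((-7.1)² + (-40.2)²) = 40.9 m.

41 m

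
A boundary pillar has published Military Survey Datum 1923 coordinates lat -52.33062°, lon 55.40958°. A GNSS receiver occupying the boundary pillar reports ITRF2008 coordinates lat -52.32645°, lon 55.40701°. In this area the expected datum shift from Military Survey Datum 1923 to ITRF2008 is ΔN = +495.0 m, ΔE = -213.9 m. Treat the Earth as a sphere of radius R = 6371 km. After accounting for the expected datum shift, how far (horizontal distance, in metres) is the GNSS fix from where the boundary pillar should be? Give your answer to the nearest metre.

50 m

Observed coordinate differences: Δφ = +0.00417°, Δλ = -0.00257°.
Converting to metres (1° lat = 111195 m, cos φ = 0.611104): observed ΔN = 463.7 m, observed ΔE = -174.6 m.
Subtracting the expected shift leaves a residual of 463.7 − (495.0) = -31.3 m north and -174.6 − (-213.9) = 39.3 m east.
Residual distance = √((-31.3)² + 39.3²) = 50.2 m.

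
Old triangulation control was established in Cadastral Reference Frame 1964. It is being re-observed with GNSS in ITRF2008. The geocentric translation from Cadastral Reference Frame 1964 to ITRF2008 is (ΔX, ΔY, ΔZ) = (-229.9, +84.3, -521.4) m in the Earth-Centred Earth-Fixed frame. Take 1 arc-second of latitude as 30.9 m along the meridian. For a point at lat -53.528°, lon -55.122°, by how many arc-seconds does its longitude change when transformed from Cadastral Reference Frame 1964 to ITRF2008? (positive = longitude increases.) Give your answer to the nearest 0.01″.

Δλ = -7.64″

sin φ = -0.804147, cos φ = 0.594430, sin λ = -0.820372, cos λ = 0.571831.
East component: ΔE = −sin λ·ΔX + cos λ·ΔY = −(-0.820372)(-229.9) + (0.571831)(84.3) = -140.40 m.
1° of latitude spans 3600 × 30.90 = 111240 m; at latitude φ, 1° of longitude spans that × cos φ = 66124.4 m, so Δλ = -140.40 / 66124.4 × 3600 = -7.644″.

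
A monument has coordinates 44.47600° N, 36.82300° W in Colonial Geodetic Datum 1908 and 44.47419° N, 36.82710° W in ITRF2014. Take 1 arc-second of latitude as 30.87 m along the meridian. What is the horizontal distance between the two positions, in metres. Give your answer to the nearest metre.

Δφ = 44.47419° − 44.47600° = -0.00181°; Δλ = -36.82710° − -36.82300° = -0.00410°.
1° of latitude = 3600 × 30.87 = 111132 m.
ΔN = Δφ × 111132 = -201.1 m; ΔE = Δλ × 111132 × cos(44.47600°) = -0.00410 × 111132 × 0.713544 = -325.1 m.
Distance = √(ΔE² + ΔN²) = √((-325.1)² + (-201.1)²) = 382.3 m.

382 m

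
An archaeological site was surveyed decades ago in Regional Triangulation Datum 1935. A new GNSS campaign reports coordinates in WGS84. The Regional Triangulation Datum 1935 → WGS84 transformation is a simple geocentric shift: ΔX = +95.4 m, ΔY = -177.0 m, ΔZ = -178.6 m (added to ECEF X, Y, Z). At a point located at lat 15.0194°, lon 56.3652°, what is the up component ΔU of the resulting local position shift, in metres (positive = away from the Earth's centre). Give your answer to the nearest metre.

At φ = 15.0194°, λ = 56.3652°: sin φ = 0.259146, cos φ = 0.965838, sin λ = 0.832585, cos λ = 0.553897.
ΔU = cos φ cos λ·ΔX + cos φ sin λ·ΔY + sin φ·ΔZ = (0.965838)(0.553897)(95.4) + (0.965838)(0.832585)(-177.0) + (0.259146)(-178.6) = -137.58 m.

ΔU = -138 m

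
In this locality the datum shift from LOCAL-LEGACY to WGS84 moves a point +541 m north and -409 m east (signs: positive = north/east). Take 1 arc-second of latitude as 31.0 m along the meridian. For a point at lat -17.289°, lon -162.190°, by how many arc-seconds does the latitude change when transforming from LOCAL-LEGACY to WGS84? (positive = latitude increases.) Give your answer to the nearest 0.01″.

Δφ = 17.45″

1″ of latitude = 31.00 m, so Δφ = 541.0 / 31.00 = 17.452″.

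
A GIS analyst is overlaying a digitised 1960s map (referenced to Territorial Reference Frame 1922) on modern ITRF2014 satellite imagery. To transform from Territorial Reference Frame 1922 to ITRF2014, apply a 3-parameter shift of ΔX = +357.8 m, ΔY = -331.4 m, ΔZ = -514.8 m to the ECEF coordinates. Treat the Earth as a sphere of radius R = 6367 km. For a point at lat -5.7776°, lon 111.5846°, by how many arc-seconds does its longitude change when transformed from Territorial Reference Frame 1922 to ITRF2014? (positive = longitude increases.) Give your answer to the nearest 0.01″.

sin φ = -0.100667, cos φ = 0.994920, sin λ = 0.929875, cos λ = -0.367875.
East component: ΔE = −sin λ·ΔX + cos λ·ΔY = −(0.929875)(357.8) + (-0.367875)(-331.4) = -210.80 m.
1° of latitude spans πR/180 = 111125 m; at latitude φ, 1° of longitude spans that × cos φ = 110560.6 m, so Δλ = -210.80 / 110560.6 × 3600 = -6.864″.

Δλ = -6.86″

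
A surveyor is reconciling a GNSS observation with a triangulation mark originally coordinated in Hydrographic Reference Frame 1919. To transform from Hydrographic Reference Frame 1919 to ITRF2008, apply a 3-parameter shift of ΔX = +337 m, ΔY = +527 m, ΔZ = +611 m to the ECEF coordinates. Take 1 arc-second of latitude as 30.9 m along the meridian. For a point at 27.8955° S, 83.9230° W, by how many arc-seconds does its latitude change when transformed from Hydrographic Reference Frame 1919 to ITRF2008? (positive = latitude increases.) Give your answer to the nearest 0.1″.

sin φ = -0.467860, cos φ = 0.883802, sin λ = -0.994381, cos λ = 0.105865.
North component: ΔN = −sin φ cos λ·ΔX − sin φ sin λ·ΔY + cos φ·ΔZ = −(-0.467860)(0.105865)(337) − (-0.467860)(-0.994381)(527) + (0.883802)(611) = 311.52 m.
1° of latitude spans 3600 × 30.90 = 111240 m, so Δφ = 311.52 / 111240 × 3600 = 10.081″.

Δφ = 10.1″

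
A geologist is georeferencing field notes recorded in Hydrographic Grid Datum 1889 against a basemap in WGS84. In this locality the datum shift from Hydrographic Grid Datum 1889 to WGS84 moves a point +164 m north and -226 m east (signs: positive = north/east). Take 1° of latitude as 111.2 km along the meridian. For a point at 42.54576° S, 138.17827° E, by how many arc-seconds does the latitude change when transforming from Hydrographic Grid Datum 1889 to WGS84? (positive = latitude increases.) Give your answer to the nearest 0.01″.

Δφ = 5.31″

1° of latitude = 111.2 km, so Δφ = 164.0 / 111200 = 0.0014748° = 5.309″.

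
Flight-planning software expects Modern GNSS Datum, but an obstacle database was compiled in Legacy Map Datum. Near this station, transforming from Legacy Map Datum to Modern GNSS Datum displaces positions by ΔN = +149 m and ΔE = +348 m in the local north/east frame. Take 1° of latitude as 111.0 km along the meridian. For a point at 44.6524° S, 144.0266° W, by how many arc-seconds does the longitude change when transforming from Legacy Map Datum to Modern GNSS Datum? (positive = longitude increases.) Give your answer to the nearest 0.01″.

Δλ = 15.87″

At latitude -44.6524°, cos φ = 0.711384.
1° of longitude at this latitude = 111.0 × cos φ = 78.96 km, so Δλ = 348.0 / 78963.6 = 0.0044071° = 15.866″.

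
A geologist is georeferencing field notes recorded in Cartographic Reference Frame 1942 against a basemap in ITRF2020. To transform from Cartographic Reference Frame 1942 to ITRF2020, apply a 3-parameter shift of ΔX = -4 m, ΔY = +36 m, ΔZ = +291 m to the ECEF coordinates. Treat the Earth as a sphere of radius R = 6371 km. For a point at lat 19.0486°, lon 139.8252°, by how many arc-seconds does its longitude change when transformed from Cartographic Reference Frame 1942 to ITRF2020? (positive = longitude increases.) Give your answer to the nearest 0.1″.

Δλ = -0.9″

sin φ = 0.326370, cos φ = 0.945242, sin λ = 0.645122, cos λ = -0.764080.
East component: ΔE = −sin λ·ΔX + cos λ·ΔY = −(0.645122)(-4) + (-0.764080)(36) = -24.93 m.
1° of latitude spans πR/180 = 111195 m; at latitude φ, 1° of longitude spans that × cos φ = 105106.1 m, so Δλ = -24.93 / 105106.1 × 3600 = -0.854″.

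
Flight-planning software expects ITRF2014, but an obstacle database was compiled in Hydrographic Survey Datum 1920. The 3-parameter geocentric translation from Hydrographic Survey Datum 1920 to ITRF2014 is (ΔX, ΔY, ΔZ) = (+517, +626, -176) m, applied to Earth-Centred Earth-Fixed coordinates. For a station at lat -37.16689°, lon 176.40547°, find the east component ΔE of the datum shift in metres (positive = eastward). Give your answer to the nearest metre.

ΔE = -657 m

The local east axis at (φ, λ) is (−sin λ, cos λ, 0), so ΔE = −sin(176.40547°)·517 + cos(176.40547°)·626 = -657.18 m.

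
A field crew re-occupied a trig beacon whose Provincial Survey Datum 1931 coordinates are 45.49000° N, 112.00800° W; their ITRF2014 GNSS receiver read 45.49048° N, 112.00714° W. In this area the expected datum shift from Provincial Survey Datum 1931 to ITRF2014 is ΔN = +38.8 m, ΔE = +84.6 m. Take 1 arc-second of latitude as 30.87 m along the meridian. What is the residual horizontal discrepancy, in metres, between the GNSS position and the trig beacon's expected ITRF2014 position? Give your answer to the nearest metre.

23 m

Observed coordinate differences: Δφ = +0.00048°, Δλ = +0.00086°.
Converting to metres (1° lat = 111132 m, cos φ = 0.701034): observed ΔN = 53.3 m, observed ΔE = 67.0 m.
Subtracting the expected shift leaves a residual of 53.3 − (38.8) = 14.5 m north and 67.0 − (84.6) = -17.6 m east.
Residual distance = √(14.5² + (-17.6)²) = 22.8 m.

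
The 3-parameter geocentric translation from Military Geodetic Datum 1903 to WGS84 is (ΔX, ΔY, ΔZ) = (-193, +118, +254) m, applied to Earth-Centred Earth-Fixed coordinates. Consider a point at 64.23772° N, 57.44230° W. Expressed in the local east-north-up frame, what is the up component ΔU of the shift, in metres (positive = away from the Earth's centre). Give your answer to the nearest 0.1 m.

ΔU = 140.4 m

The local up (radial) axis is (cos φ cos λ, cos φ sin λ, sin φ), giving ΔU = -45.143 − 43.228 + 228.754 = 140.38 m.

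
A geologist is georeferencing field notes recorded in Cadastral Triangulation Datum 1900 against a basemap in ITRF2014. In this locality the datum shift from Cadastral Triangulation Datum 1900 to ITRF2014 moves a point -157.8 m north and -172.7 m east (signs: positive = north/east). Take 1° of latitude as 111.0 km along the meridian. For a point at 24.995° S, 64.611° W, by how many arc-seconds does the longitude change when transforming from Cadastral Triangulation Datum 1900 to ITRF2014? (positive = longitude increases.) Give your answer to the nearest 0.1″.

At latitude -24.995°, cos φ = 0.906345.
1° of longitude at this latitude = 111.0 × cos φ = 100.60 km, so Δλ = -172.7 / 100604.3 = -0.0017166° = -6.180″.

Δλ = -6.2″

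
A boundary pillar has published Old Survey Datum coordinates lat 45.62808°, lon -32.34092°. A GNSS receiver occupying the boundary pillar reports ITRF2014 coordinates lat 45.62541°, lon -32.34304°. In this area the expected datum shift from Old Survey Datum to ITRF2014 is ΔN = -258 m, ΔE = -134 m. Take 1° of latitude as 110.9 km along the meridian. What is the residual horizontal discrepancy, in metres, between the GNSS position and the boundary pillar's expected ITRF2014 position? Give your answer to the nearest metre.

49 m

Observed coordinate differences: Δφ = -0.00267°, Δλ = -0.00212°.
Converting to metres (1° lat = 110900 m, cos φ = 0.699313): observed ΔN = -296.1 m, observed ΔE = -164.4 m.
Subtracting the expected shift leaves a residual of -296.1 − (-258) = -38.1 m north and -164.4 − (-134) = -30.4 m east.
Residual distance = √((-38.1)² + (-30.4)²) = 48.8 m.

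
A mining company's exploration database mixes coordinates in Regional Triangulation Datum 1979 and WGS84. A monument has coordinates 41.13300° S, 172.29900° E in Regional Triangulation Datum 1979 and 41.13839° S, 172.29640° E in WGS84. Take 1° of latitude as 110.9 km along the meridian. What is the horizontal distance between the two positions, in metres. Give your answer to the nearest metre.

636 m

Δφ = -41.13839° − -41.13300° = -0.00539°; Δλ = 172.29640° − 172.29900° = -0.00260°.
ΔN = Δφ × 110900 = -597.8 m; ΔE = Δλ × 110900 × cos(-41.13300°) = -0.00260 × 110900 × 0.753185 = -217.2 m.
Distance = √(ΔE² + ΔN²) = √((-217.2)² + (-597.8)²) = 636.0 m.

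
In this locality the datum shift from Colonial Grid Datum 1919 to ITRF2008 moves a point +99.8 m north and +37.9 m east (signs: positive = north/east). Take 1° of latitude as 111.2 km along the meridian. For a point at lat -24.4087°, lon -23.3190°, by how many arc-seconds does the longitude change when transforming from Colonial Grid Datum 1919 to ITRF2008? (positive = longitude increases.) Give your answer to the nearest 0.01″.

Δλ = 1.35″

At latitude -24.4087°, cos φ = 0.910621.
1° of longitude at this latitude = 111.2 × cos φ = 101.26 km, so Δλ = 37.9 / 101261.0 = 0.0003743° = 1.347″.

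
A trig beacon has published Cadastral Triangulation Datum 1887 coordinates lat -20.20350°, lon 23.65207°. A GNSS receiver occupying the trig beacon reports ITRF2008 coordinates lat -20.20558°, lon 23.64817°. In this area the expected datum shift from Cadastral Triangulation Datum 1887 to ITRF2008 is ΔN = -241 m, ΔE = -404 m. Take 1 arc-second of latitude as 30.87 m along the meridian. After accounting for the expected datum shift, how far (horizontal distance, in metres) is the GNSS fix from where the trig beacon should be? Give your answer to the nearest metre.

10 m

Observed coordinate differences: Δφ = -0.00208°, Δλ = -0.00390°.
Converting to metres (1° lat = 111132 m, cos φ = 0.938472): observed ΔN = -231.2 m, observed ΔE = -406.7 m.
Subtracting the expected shift leaves a residual of -231.2 − (-241) = 9.8 m north and -406.7 − (-404) = -2.7 m east.
Residual distance = √(9.8² + (-2.7)²) = 10.2 m.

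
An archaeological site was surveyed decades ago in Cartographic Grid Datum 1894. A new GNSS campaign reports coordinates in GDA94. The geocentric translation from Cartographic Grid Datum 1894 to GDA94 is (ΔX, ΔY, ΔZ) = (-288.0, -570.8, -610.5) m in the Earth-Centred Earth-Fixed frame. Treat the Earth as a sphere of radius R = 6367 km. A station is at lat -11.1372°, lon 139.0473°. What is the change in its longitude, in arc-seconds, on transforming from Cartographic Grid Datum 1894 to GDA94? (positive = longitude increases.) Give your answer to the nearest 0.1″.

Δλ = 20.5″

sin φ = -0.193159, cos φ = 0.981167, sin λ = 0.655436, cos λ = -0.755251.
East component: ΔE = −sin λ·ΔX + cos λ·ΔY = −(0.655436)(-288.0) + (-0.755251)(-570.8) = 619.86 m.
1° of latitude spans πR/180 = 111125 m; at latitude φ, 1° of longitude spans that × cos φ = 109032.3 m, so Δλ = 619.86 / 109032.3 × 3600 = 20.466″.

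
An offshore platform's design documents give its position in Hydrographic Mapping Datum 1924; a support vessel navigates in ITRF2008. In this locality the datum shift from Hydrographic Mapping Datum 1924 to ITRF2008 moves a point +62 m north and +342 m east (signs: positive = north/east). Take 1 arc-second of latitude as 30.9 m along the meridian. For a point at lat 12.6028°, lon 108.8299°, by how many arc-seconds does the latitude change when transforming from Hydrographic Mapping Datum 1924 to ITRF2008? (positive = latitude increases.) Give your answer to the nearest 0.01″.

1″ of latitude = 30.90 m, so Δφ = 62.0 / 30.90 = 2.006″.

Δφ = 2.01″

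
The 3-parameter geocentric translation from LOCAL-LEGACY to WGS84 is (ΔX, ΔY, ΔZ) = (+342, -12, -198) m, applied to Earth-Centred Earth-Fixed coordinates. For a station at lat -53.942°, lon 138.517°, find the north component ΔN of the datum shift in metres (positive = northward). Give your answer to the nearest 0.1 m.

ΔN = -330.1 m

The local north axis is (−sin φ cos λ, −sin φ sin λ, cos φ), giving ΔN = -207.126 − 6.426 − 116.544 = -330.10 m.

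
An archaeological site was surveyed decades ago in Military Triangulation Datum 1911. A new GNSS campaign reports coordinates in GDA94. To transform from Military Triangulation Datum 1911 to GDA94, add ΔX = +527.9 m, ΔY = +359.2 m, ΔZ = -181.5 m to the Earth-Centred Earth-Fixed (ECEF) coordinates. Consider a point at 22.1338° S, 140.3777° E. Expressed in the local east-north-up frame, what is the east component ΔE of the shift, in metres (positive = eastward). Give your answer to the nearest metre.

The local east axis at (φ, λ) is (−sin λ, cos λ, 0), so ΔE = −sin(140.3777°)·527.9 + cos(140.3777°)·359.2 = -613.33 m.

ΔE = -613 m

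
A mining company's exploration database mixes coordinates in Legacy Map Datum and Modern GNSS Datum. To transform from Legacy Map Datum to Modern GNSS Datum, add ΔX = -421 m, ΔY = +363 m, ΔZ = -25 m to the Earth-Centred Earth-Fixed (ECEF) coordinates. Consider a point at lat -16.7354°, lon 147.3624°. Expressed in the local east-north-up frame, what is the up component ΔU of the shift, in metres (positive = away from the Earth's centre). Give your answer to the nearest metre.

At φ = -16.7354°, λ = 147.3624°: sin φ = -0.287952, cos φ = 0.957645, sin λ = 0.539324, cos λ = -0.842099.
ΔU = cos φ cos λ·ΔX + cos φ sin λ·ΔY + sin φ·ΔZ = (0.957645)(-0.842099)(-421) + (0.957645)(0.539324)(363) + (-0.287952)(-25) = 534.19 m.

ΔU = 534 m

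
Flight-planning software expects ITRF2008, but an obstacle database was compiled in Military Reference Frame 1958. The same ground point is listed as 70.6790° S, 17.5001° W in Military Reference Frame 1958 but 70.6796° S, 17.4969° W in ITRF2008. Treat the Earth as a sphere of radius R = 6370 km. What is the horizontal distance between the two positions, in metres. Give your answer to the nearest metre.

Δφ = -70.6796° − -70.6790° = -0.0006°; Δλ = -17.4969° − -17.5001° = +0.0032°.
1° along a meridian = πR/180 = 111177 m.
ΔN = Δφ × 111177 = -66.7 m; ΔE = Δλ × 111177 × cos(-70.6790°) = +0.0032 × 111177 × 0.330860 = 117.7 m.
Distance = √(ΔE² + ΔN²) = √(117.7² + (-66.7)²) = 135.3 m.

135 m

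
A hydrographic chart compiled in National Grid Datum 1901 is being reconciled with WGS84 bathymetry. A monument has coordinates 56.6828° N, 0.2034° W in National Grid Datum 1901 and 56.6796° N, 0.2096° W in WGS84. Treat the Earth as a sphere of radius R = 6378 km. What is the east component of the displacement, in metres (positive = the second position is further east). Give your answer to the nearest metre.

ΔE = -379 m

Δφ = 56.6796° − 56.6828° = -0.0032°; Δλ = -0.2096° − -0.2034° = -0.0062°.
1° along a meridian = πR/180 = 111317 m.
ΔN = Δφ × 111317 = -356.2 m; ΔE = Δλ × 111317 × cos(56.6828°) = -0.0062 × 111317 × 0.549274 = -379.1 m.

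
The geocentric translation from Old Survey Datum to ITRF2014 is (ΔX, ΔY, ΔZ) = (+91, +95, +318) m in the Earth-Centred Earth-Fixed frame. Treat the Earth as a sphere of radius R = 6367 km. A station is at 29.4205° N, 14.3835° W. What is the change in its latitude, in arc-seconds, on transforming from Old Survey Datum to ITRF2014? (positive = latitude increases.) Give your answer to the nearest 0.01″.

sin φ = 0.491215, cos φ = 0.871038, sin λ = -0.248411, cos λ = 0.968655.
North component: ΔN = −sin φ cos λ·ΔX − sin φ sin λ·ΔY + cos φ·ΔZ = −(0.491215)(0.968655)(91) − (0.491215)(-0.248411)(95) + (0.871038)(318) = 245.28 m.
1° of latitude spans πR/180 = 111125 m, so Δφ = 245.28 / 111125 × 3600 = 7.946″.

Δφ = 7.95″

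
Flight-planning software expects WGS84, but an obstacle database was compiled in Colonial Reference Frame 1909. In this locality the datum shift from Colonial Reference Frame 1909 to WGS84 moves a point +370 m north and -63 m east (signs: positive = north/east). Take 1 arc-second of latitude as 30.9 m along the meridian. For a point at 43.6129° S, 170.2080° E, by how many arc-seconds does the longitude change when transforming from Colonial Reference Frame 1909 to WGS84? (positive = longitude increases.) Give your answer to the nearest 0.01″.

At latitude -43.6129°, cos φ = 0.724017.
1″ of longitude at this latitude = 30.90 × cos φ = 22.3721 m, so Δλ = -63.0 / 22.3721 = -2.816″.

Δλ = -2.82″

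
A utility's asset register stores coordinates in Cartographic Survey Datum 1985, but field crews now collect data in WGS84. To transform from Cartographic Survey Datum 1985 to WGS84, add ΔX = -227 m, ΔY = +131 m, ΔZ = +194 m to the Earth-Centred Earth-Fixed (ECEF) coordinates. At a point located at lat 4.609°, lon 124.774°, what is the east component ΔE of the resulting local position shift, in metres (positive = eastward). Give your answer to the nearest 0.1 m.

ΔE = 111.7 m

At φ = 4.609°, λ = 124.774°: sin φ = 0.080355, cos φ = 0.996766, sin λ = 0.821408, cos λ = -0.570341.
ΔE = −sin λ·ΔX + cos λ·ΔY = −(0.821408)·(-227) + (-0.570341)·(131) = 111.74 m.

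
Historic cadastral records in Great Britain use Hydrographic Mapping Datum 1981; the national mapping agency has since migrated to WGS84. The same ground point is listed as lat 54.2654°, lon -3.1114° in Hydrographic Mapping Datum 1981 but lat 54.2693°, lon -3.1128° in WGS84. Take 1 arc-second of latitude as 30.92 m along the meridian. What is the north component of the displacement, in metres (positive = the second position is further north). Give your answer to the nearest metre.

Δφ = 54.2693° − 54.2654° = +0.0039°; Δλ = -3.1128° − -3.1114° = -0.0014°.
1° of latitude = 3600 × 30.92 = 111312 m.
ΔN = Δφ × 111312 = 434.1 m; ΔE = Δλ × 111312 × cos(54.2654°) = -0.0014 × 111312 × 0.584032 = -91.0 m.

ΔN = 434 m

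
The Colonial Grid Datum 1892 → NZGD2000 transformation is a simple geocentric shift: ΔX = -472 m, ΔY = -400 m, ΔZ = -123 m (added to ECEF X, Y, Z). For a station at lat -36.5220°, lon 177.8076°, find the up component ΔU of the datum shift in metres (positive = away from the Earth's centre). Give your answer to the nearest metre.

ΔU = 440 m

The local up (radial) axis is (cos φ cos λ, cos φ sin λ, sin φ), giving ΔU = 379.035 − 12.297 + 73.201 = 439.94 m.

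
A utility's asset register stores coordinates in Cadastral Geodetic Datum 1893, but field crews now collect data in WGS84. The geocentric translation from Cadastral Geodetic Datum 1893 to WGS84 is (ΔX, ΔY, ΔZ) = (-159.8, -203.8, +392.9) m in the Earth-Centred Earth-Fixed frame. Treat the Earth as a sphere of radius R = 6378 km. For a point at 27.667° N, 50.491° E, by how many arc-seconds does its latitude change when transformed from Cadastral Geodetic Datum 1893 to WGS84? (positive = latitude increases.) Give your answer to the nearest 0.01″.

sin φ = 0.464332, cos φ = 0.885661, sin λ = 0.771525, cos λ = 0.636199.
North component: ΔN = −sin φ cos λ·ΔX − sin φ sin λ·ΔY + cos φ·ΔZ = −(0.464332)(0.636199)(-159.8) − (0.464332)(0.771525)(-203.8) + (0.885661)(392.9) = 468.19 m.
1° of latitude spans πR/180 = 111317 m, so Δφ = 468.19 / 111317 × 3600 = 15.141″.

Δφ = 15.14″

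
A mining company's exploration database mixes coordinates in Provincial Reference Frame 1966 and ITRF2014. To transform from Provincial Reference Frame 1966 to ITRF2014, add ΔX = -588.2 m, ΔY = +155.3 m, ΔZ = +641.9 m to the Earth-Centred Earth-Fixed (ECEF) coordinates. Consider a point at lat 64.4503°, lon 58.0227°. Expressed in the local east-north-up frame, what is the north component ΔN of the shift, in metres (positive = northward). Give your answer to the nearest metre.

ΔN = 439 m

At φ = 64.4503°, λ = 58.0227°: sin φ = 0.902212, cos φ = 0.431294, sin λ = 0.848258, cos λ = 0.529583.
ΔN = −sin φ cos λ·ΔX − sin φ sin λ·ΔY + cos φ·ΔZ = −(0.902212)(0.529583)(-588.2) − (0.902212)(0.848258)(155.3) + (0.431294)(641.9) = 439.03 m.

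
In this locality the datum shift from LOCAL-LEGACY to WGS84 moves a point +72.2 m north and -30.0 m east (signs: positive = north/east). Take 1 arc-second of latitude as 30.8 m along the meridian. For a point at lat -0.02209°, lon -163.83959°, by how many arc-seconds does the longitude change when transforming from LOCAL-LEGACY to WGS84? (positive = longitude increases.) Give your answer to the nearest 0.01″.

Δλ = -0.97″

At latitude -0.02209°, cos φ = 1.000000.
1″ of longitude at this latitude = 30.80 × cos φ = 30.8000 m, so Δλ = -30.0 / 30.8000 = -0.974″.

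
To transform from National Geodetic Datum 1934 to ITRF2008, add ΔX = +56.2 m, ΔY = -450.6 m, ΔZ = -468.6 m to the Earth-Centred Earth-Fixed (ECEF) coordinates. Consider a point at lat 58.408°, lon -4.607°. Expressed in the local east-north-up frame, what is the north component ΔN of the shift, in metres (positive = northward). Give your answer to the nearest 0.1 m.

At φ = 58.408°, λ = -4.607°: sin φ = 0.851800, cos φ = 0.523867, sin λ = -0.080321, cos λ = 0.996769.
ΔN = −sin φ cos λ·ΔX − sin φ sin λ·ΔY + cos φ·ΔZ = −(0.851800)(0.996769)(56.2) − (0.851800)(-0.080321)(-450.6) + (0.523867)(-468.6) = -324.03 m.

ΔN = -324.0 m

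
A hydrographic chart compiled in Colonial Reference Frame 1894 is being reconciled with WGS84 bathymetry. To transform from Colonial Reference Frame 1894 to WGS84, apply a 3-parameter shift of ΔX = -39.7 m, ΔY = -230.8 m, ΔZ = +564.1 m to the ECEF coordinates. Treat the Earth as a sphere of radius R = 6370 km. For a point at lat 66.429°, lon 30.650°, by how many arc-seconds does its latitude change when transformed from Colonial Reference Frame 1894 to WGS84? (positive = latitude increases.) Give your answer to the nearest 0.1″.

Δφ = 11.8″

sin φ = 0.916565, cos φ = 0.399885, sin λ = 0.509792, cos λ = 0.860297.
North component: ΔN = −sin φ cos λ·ΔX − sin φ sin λ·ΔY + cos φ·ΔZ = −(0.916565)(0.860297)(-39.7) − (0.916565)(0.509792)(-230.8) + (0.399885)(564.1) = 364.72 m.
1° of latitude spans πR/180 = 111177 m, so Δφ = 364.72 / 111177 × 3600 = 11.810″.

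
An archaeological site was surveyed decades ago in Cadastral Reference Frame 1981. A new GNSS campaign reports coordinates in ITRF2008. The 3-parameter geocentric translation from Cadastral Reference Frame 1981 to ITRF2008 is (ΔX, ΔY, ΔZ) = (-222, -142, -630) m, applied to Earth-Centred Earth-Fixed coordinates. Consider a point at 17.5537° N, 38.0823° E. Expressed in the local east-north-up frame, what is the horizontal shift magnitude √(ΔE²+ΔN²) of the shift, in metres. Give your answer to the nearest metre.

522 m

At φ = 17.5537°, λ = 38.0823°: sin φ = 0.301600, cos φ = 0.953435, sin λ = 0.616793, cos λ = 0.787126.
ΔE = −sin λ·ΔX + cos λ·ΔY = −(0.616793)·(-222) + (0.787126)·(-142) = 25.16 m.
ΔN = −sin φ cos λ·ΔX − sin φ sin λ·ΔY + cos φ·ΔZ = −(0.301600)(0.787126)(-222) − (0.301600)(0.616793)(-142) + (0.953435)(-630) = -521.55 m.
Horizontal magnitude = √(ΔE² + ΔN²) = √(25.16² + (-521.55)²) = 522.15 m.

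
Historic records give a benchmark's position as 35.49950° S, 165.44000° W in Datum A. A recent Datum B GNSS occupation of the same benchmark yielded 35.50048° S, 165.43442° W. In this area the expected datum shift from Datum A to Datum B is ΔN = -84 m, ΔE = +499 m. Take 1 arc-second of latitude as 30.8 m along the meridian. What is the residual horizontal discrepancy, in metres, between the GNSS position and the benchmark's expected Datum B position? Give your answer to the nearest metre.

25 m

Observed coordinate differences: Δφ = -0.00098°, Δλ = +0.00558°.
Converting to metres (1° lat = 110880 m, cos φ = 0.814121): observed ΔN = -108.7 m, observed ΔE = 503.7 m.
Subtracting the expected shift leaves a residual of -108.7 − (-84) = -24.7 m north and 503.7 − (499) = 4.7 m east.
Residual distance = √((-24.7)² + 4.7²) = 25.1 m.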